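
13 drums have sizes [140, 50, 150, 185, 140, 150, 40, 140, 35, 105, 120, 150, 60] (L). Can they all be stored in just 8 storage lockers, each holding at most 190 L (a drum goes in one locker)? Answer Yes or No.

No

Total = 1465 L; ⌈1465/190⌉ = 8.
9 drums each exceed half the capacity and cannot share a locker, forcing at least 9 storage lockers.
At least 9 storage lockers are required, but only 8 are allowed.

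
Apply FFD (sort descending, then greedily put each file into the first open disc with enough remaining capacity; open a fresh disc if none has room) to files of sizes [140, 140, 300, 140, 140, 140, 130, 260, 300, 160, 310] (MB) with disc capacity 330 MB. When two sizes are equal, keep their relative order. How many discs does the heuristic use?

8

Sorted descending: 310, 300, 300, 260, 160, 140, 140, 140, 140, 140, 130.
  310 → disc 1 (new)  [load 310/330]
  300 → disc 2 (new)  [load 300/330]
  300 → disc 3 (new)  [load 300/330]
  260 → disc 4 (new)  [load 260/330]
  160 → disc 5 (new)  [load 160/330]
  140 → disc 5  [load 300/330]
  140 → disc 6 (new)  [load 140/330]
  140 → disc 6  [load 280/330]
  140 → disc 7 (new)  [load 140/330]
  140 → disc 7  [load 280/330]
  130 → disc 8 (new)  [load 130/330]
8 discs opened.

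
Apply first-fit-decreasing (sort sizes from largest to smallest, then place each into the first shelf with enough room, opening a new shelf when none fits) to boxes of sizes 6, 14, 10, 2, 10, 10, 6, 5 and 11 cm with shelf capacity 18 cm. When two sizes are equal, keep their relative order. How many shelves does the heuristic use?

5

Sorted descending: 14, 11, 10, 10, 10, 6, 6, 5, 2.
  14 → shelf 1 (new)  [load 14/18]
  11 → shelf 2 (new)  [load 11/18]
  10 → shelf 3 (new)  [load 10/18]
  10 → shelf 4 (new)  [load 10/18]
  10 → shelf 5 (new)  [load 10/18]
  6 → shelf 2  [load 17/18]
  6 → shelf 3  [load 16/18]
  5 → shelf 4  [load 15/18]
  2 → shelf 1  [load 16/18]
5 shelves opened.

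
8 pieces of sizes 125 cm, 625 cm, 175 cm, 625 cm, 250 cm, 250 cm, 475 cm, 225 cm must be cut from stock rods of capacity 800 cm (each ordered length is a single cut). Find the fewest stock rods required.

4

Total = 625 + 625 + 475 + 250 + 250 + 225 + 175 + 125 = 2750 cm.
Lower bound: ⌈2750/800⌉ = 4 stock rods.
A packing using 4 stock rods:
  stock rod 1: 625 + 175 = 800
  stock rod 2: 625 + 125 = 750
  stock rod 3: 475 + 250 = 725
  stock rod 4: 250 + 225 = 475
This matches the lower bound, so 4 is optimal.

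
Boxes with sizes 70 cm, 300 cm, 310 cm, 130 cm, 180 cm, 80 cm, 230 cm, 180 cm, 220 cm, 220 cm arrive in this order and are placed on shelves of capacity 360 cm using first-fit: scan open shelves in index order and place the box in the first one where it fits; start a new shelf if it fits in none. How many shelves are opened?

  70 → shelf 1 (new)  [load 70/360]
  300 → shelf 2 (new)  [load 300/360]
  310 → shelf 3 (new)  [load 310/360]
  130 → shelf 1  [load 200/360]
  180 → shelf 4 (new)  [load 180/360]
  80 → shelf 1  [load 280/360]
  230 → shelf 5 (new)  [load 230/360]
  180 → shelf 4  [load 360/360]
  220 → shelf 6 (new)  [load 220/360]
  220 → shelf 7 (new)  [load 220/360]
7 shelves opened.

7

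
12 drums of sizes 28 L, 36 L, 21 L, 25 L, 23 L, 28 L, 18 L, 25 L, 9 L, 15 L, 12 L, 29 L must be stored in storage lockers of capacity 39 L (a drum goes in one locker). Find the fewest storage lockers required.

Total = 36 + 29 + 28 + 28 + 25 + 25 + 23 + 21 + 18 + 15 + 12 + 9 = 269 L.
Lower bound: ⌈269/39⌉ = 7 storage lockers.
Also, 8 drums each exceed 39/2 L, and no two of those can share a locker, so at least 8 storage lockers are needed.
A packing using 8 storage lockers:
  locker 1: 36 = 36
  locker 2: 29 + 9 = 38
  locker 3: 28 = 28
  locker 4: 28 = 28
  locker 5: 25 + 12 = 37
  locker 6: 25 = 25
  locker 7: 23 + 15 = 38
  locker 8: 21 + 18 = 39
This matches the lower bound, so 8 is optimal.

8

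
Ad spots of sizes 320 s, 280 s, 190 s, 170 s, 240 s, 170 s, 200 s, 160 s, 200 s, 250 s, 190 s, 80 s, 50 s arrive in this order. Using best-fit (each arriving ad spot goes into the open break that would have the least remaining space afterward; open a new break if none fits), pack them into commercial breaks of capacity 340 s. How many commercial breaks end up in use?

  320 → break 1 (new)  [load 320/340]
  280 → break 2 (new)  [load 280/340]
  190 → break 3 (new)  [load 190/340]
  170 → break 4 (new)  [load 170/340]
  240 → break 5 (new)  [load 240/340]
  170 → break 4  [load 340/340]
  200 → break 6 (new)  [load 200/340]
  160 → break 7 (new)  [load 160/340]
  200 → break 8 (new)  [load 200/340]
  250 → break 9 (new)  [load 250/340]
  190 → break 10 (new)  [load 190/340]
  80 → break 9  [load 330/340]
  50 → break 2  [load 330/340]
10 commercial breaks opened.

10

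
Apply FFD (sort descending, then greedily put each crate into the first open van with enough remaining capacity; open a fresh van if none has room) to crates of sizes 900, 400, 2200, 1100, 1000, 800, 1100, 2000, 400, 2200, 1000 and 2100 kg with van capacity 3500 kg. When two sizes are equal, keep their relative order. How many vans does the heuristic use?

5

Sorted descending: 2200, 2200, 2100, 2000, 1100, 1100, 1000, 1000, 900, 800, 400, 400.
  2200 → van 1 (new)  [load 2200/3500]
  2200 → van 2 (new)  [load 2200/3500]
  2100 → van 3 (new)  [load 2100/3500]
  2000 → van 4 (new)  [load 2000/3500]
  1100 → van 1  [load 3300/3500]
  1100 → van 2  [load 3300/3500]
  1000 → van 3  [load 3100/3500]
  1000 → van 4  [load 3000/3500]
  900 → van 5 (new)  [load 900/3500]
  800 → van 5  [load 1700/3500]
  400 → van 3  [load 3500/3500]
  400 → van 4  [load 3400/3500]
5 vans opened.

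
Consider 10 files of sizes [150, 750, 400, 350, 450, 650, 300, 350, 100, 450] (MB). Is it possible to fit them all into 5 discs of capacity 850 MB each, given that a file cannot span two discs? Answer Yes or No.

Yes

A valid assignment using 5 discs:
  disc 1: 750 + 100 = 850
  disc 2: 650 + 150 = 800
  disc 3: 450 + 400 = 850
  disc 4: 450 + 350 = 800
  disc 5: 350 + 300 = 650
Every load is within 850 MB, so 5 discs suffice.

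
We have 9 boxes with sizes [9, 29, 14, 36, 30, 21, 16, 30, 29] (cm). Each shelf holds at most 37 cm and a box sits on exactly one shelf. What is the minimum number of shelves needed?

Total = 36 + 30 + 30 + 29 + 29 + 21 + 16 + 14 + 9 = 214 cm.
Lower bound: ⌈214/37⌉ = 6 shelves.
A packing using 7 shelves:
  shelf 1: 36 = 36
  shelf 2: 30 = 30
  shelf 3: 30 = 30
  shelf 4: 29 = 29
  shelf 5: 29 = 29
  shelf 6: 21 + 16 = 37
  shelf 7: 14 + 9 = 23
No arrangement into 6 shelves stays within capacity, so 7 is optimal.

7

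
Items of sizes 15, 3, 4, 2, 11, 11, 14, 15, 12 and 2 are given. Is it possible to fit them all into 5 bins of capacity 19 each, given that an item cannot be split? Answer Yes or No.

No

Total = 89; ⌈89/19⌉ = 5.
6 items each exceed half the capacity and cannot share a bin, forcing at least 6 bins.
At least 6 bins are required, but only 5 are allowed.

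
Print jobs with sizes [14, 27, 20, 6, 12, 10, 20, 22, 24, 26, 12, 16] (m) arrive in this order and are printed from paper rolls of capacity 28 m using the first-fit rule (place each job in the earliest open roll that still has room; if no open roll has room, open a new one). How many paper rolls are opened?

  14 → roll 1 (new)  [load 14/28]
  27 → roll 2 (new)  [load 27/28]
  20 → roll 3 (new)  [load 20/28]
  6 → roll 1  [load 20/28]
  12 → roll 4 (new)  [load 12/28]
  10 → roll 4  [load 22/28]
  20 → roll 5 (new)  [load 20/28]
  22 → roll 6 (new)  [load 22/28]
  24 → roll 7 (new)  [load 24/28]
  26 → roll 8 (new)  [load 26/28]
  12 → roll 9 (new)  [load 12/28]
  16 → roll 9  [load 28/28]
9 paper rolls opened.

9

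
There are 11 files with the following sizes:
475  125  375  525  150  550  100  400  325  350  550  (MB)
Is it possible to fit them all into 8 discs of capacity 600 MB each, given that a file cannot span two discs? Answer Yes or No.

A valid assignment using 8 discs:
  disc 1: 550 = 550
  disc 2: 550 = 550
  disc 3: 525 = 525
  disc 4: 475 + 125 = 600
  disc 5: 400 + 150 = 550
  disc 6: 375 + 100 = 475
  disc 7: 350 = 350
  disc 8: 325 = 325
Every load is within 600 MB, so 8 discs suffice.

Yes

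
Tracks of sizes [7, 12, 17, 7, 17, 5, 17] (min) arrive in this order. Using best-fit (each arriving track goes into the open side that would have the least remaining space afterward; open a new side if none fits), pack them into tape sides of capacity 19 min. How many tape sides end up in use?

5

  7 → side 1 (new)  [load 7/19]
  12 → side 1  [load 19/19]
  17 → side 2 (new)  [load 17/19]
  7 → side 3 (new)  [load 7/19]
  17 → side 4 (new)  [load 17/19]
  5 → side 3  [load 12/19]
  17 → side 5 (new)  [load 17/19]
5 tape sides opened.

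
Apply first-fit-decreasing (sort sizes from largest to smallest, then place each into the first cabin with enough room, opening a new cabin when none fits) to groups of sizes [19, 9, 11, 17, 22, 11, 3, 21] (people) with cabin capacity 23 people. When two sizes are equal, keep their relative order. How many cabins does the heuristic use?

Sorted descending: 22, 21, 19, 17, 11, 11, 9, 3.
  22 → cabin 1 (new)  [load 22/23]
  21 → cabin 2 (new)  [load 21/23]
  19 → cabin 3 (new)  [load 19/23]
  17 → cabin 4 (new)  [load 17/23]
  11 → cabin 5 (new)  [load 11/23]
  11 → cabin 5  [load 22/23]
  9 → cabin 6 (new)  [load 9/23]
  3 → cabin 3  [load 22/23]
6 cabins opened.

6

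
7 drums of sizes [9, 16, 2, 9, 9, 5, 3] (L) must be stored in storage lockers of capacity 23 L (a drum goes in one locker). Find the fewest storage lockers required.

3

Total = 16 + 9 + 9 + 9 + 5 + 3 + 2 = 53 L.
Lower bound: ⌈53/23⌉ = 3 storage lockers.
A packing using 3 storage lockers:
  locker 1: 16 + 5 + 2 = 23
  locker 2: 9 + 9 + 3 = 21
  locker 3: 9 = 9
This matches the lower bound, so 3 is optimal.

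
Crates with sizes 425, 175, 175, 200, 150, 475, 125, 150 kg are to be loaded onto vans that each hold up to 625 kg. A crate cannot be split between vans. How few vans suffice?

Total = 475 + 425 + 200 + 175 + 175 + 150 + 150 + 125 = 1875 kg.
Lower bound: ⌈1875/625⌉ = 3 vans.
A packing using 3 vans:
  van 1: 475 + 150 = 625
  van 2: 425 + 200 = 625
  van 3: 175 + 175 + 150 + 125 = 625
This matches the lower bound, so 3 is optimal.

3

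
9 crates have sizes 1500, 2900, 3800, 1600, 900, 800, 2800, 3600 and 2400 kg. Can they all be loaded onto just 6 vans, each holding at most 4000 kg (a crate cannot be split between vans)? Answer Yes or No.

Yes

A valid assignment using 6 vans:
  van 1: 3800 = 3800
  van 2: 3600 = 3600
  van 3: 2900 + 900 = 3800
  van 4: 2800 + 800 = 3600
  van 5: 2400 + 1600 = 4000
  van 6: 1500 = 1500
Every load is within 4000 kg, so 6 vans suffice.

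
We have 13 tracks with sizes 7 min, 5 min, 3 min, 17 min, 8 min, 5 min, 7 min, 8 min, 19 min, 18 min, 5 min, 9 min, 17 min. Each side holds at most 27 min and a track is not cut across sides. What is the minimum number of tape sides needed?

Total = 19 + 18 + 17 + 17 + 9 + 8 + 8 + 7 + 7 + 5 + 5 + 5 + 3 = 128 min.
Lower bound: ⌈128/27⌉ = 5 tape sides.
A packing using 5 tape sides:
  side 1: 19 + 8 = 27
  side 2: 18 + 9 = 27
  side 3: 17 + 8 = 25
  side 4: 17 + 7 + 3 = 27
  side 5: 7 + 5 + 5 + 5 = 22
This matches the lower bound, so 5 is optimal.

5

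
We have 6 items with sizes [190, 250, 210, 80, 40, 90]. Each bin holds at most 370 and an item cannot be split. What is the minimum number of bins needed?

3

Total = 250 + 210 + 190 + 90 + 80 + 40 = 860.
Lower bound: ⌈860/370⌉ = 3 bins.
A packing using 3 bins:
  bin 1: 250 + 90 = 340
  bin 2: 210 + 80 + 40 = 330
  bin 3: 190 = 190
This matches the lower bound, so 3 is optimal.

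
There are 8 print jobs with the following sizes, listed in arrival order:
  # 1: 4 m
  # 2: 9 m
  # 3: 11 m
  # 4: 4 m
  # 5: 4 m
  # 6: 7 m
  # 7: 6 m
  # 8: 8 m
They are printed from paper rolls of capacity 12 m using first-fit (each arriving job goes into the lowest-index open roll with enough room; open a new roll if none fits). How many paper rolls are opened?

  4 → roll 1 (new)  [load 4/12]
  9 → roll 2 (new)  [load 9/12]
  11 → roll 3 (new)  [load 11/12]
  4 → roll 1  [load 8/12]
  4 → roll 1  [load 12/12]
  7 → roll 4 (new)  [load 7/12]
  6 → roll 5 (new)  [load 6/12]
  8 → roll 6 (new)  [load 8/12]
6 paper rolls opened.

6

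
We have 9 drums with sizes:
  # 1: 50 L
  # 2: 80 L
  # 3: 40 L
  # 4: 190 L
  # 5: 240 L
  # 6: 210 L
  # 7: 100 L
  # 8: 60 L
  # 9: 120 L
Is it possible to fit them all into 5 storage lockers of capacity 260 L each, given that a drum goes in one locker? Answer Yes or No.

A valid assignment using 5 storage lockers:
  locker 1: 240 = 240
  locker 2: 210 + 50 = 260
  locker 3: 190 + 60 = 250
  locker 4: 120 + 100 + 40 = 260
  locker 5: 80 = 80
Every load is within 260 L, so 5 storage lockers suffice.

Yes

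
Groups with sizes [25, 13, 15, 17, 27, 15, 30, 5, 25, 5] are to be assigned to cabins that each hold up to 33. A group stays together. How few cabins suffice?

Total = 30 + 27 + 25 + 25 + 17 + 15 + 15 + 13 + 5 + 5 = 177.
Lower bound: ⌈177/33⌉ = 6 cabins.
A packing using 6 cabins:
  cabin 1: 30 = 30
  cabin 2: 27 + 5 = 32
  cabin 3: 25 + 5 = 30
  cabin 4: 25 = 25
  cabin 5: 17 + 15 = 32
  cabin 6: 15 + 13 = 28
This matches the lower bound, so 6 is optimal.

6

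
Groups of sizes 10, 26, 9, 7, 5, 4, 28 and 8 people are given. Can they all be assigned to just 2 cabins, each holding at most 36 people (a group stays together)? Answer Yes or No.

No

Total = 97 people; ⌈97/36⌉ = 3.
At least 3 cabins are required, but only 2 are allowed.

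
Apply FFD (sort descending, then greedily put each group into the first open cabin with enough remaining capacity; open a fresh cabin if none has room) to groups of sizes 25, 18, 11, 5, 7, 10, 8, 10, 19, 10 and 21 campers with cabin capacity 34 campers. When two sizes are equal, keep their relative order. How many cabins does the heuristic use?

Sorted descending: 25, 21, 19, 18, 11, 10, 10, 10, 8, 7, 5.
  25 → cabin 1 (new)  [load 25/34]
  21 → cabin 2 (new)  [load 21/34]
  19 → cabin 3 (new)  [load 19/34]
  18 → cabin 4 (new)  [load 18/34]
  11 → cabin 2  [load 32/34]
  10 → cabin 3  [load 29/34]
  10 → cabin 4  [load 28/34]
  10 → cabin 5 (new)  [load 10/34]
  8 → cabin 1  [load 33/34]
  7 → cabin 5  [load 17/34]
  5 → cabin 3  [load 34/34]
5 cabins opened.

5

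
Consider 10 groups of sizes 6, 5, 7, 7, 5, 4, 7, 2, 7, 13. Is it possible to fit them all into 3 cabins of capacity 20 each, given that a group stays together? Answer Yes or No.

Total = 63; ⌈63/20⌉ = 4.
At least 4 cabins are required, but only 3 are allowed.

No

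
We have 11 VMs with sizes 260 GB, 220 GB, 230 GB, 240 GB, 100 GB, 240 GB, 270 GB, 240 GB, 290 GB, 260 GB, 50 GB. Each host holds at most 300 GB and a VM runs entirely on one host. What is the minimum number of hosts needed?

Total = 290 + 270 + 260 + 260 + 240 + 240 + 240 + 230 + 220 + 100 + 50 = 2400 GB.
Lower bound: ⌈2400/300⌉ = 8 hosts.
Also, 9 VMs each exceed 150 GB, and no two of those can share a host, so at least 9 hosts are needed.
A packing using 10 hosts:
  host 1: 290 = 290
  host 2: 270 = 270
  host 3: 260 = 260
  host 4: 260 = 260
  host 5: 240 + 50 = 290
  host 6: 240 = 240
  host 7: 240 = 240
  host 8: 230 = 230
  host 9: 220 = 220
  host 10: 100 = 100
No arrangement into 9 hosts stays within capacity, so 10 is optimal.

10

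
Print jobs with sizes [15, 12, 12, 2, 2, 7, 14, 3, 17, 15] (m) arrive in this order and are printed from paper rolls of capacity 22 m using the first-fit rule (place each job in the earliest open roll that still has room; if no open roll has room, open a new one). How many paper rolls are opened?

6

  15 → roll 1 (new)  [load 15/22]
  12 → roll 2 (new)  [load 12/22]
  12 → roll 3 (new)  [load 12/22]
  2 → roll 1  [load 17/22]
  2 → roll 1  [load 19/22]
  7 → roll 2  [load 19/22]
  14 → roll 4 (new)  [load 14/22]
  3 → roll 1  [load 22/22]
  17 → roll 5 (new)  [load 17/22]
  15 → roll 6 (new)  [load 15/22]
6 paper rolls opened.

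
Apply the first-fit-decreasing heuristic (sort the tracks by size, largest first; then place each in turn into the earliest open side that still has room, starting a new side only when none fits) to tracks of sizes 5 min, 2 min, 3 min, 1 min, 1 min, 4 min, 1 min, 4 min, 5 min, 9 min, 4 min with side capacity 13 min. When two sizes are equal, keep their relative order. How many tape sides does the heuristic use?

3

Sorted descending: 9, 5, 5, 4, 4, 4, 3, 2, 1, 1, 1.
  9 → side 1 (new)  [load 9/13]
  5 → side 2 (new)  [load 5/13]
  5 → side 2  [load 10/13]
  4 → side 1  [load 13/13]
  4 → side 3 (new)  [load 4/13]
  4 → side 3  [load 8/13]
  3 → side 2  [load 13/13]
  2 → side 3  [load 10/13]
  1 → side 3  [load 11/13]
  1 → side 3  [load 12/13]
  1 → side 3  [load 13/13]
3 tape sides opened.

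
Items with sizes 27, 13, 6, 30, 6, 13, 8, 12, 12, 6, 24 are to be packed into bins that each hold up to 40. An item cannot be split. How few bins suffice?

Total = 30 + 27 + 24 + 13 + 13 + 12 + 12 + 8 + 6 + 6 + 6 = 157.
Lower bound: ⌈157/40⌉ = 4 bins.
A packing using 5 bins:
  bin 1: 30 + 8 = 38
  bin 2: 27 + 13 = 40
  bin 3: 24 + 13 = 37
  bin 4: 12 + 12 + 6 + 6 = 36
  bin 5: 6 = 6
No arrangement into 4 bins stays within capacity, so 5 is optimal.

5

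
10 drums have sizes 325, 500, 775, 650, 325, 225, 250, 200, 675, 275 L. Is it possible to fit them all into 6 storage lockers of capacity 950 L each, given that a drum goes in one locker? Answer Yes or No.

Yes

A valid assignment using 5 storage lockers:
  locker 1: 775 = 775
  locker 2: 675 + 275 = 950
  locker 3: 650 + 250 = 900
  locker 4: 500 + 325 = 825
  locker 5: 325 + 225 + 200 = 750
That uses only 5 ≤ 6, so 6 storage lockers are enough.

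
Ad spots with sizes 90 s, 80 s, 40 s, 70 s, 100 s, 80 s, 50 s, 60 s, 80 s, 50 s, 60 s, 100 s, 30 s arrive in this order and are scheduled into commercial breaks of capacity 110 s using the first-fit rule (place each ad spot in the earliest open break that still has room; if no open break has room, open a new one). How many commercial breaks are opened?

  90 → break 1 (new)  [load 90/110]
  80 → break 2 (new)  [load 80/110]
  40 → break 3 (new)  [load 40/110]
  70 → break 3  [load 110/110]
  100 → break 4 (new)  [load 100/110]
  80 → break 5 (new)  [load 80/110]
  50 → break 6 (new)  [load 50/110]
  60 → break 6  [load 110/110]
  80 → break 7 (new)  [load 80/110]
  50 → break 8 (new)  [load 50/110]
  60 → break 8  [load 110/110]
  100 → break 9 (new)  [load 100/110]
  30 → break 2  [load 110/110]
9 commercial breaks opened.

9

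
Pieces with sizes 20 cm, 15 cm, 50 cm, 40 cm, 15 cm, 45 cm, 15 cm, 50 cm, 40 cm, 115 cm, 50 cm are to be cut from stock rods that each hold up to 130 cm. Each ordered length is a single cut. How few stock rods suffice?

Total = 115 + 50 + 50 + 50 + 45 + 40 + 40 + 20 + 15 + 15 + 15 = 455 cm.
Lower bound: ⌈455/130⌉ = 4 stock rods.
A packing using 4 stock rods:
  stock rod 1: 115 + 15 = 130
  stock rod 2: 50 + 50 + 20 = 120
  stock rod 3: 50 + 45 + 15 + 15 = 125
  stock rod 4: 40 + 40 = 80
This matches the lower bound, so 4 is optimal.

4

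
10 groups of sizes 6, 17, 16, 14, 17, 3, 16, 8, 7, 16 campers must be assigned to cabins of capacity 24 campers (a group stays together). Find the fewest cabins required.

Total = 17 + 17 + 16 + 16 + 16 + 14 + 8 + 7 + 6 + 3 = 120 campers.
Lower bound: ⌈120/24⌉ = 5 cabins.
Also, 6 groups each exceed 12 campers, and no two of those can share a cabin, so at least 6 cabins are needed.
A packing using 6 cabins:
  cabin 1: 17 + 7 = 24
  cabin 2: 17 + 6 = 23
  cabin 3: 16 + 8 = 24
  cabin 4: 16 + 3 = 19
  cabin 5: 16 = 16
  cabin 6: 14 = 14
This matches the lower bound, so 6 is optimal.

6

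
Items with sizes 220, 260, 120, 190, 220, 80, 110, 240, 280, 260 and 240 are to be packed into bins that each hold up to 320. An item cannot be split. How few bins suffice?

Total = 280 + 260 + 260 + 240 + 240 + 220 + 220 + 190 + 120 + 110 + 80 = 2220.
Lower bound: ⌈2220/320⌉ = 7 bins.
Also, 8 items each exceed 160, and no two of those can share a bin, so at least 8 bins are needed.
A packing using 9 bins:
  bin 1: 280 = 280
  bin 2: 260 = 260
  bin 3: 260 = 260
  bin 4: 240 + 80 = 320
  bin 5: 240 = 240
  bin 6: 220 = 220
  bin 7: 220 = 220
  bin 8: 190 + 120 = 310
  bin 9: 110 = 110
No arrangement into 8 bins stays within capacity, so 9 is optimal.

9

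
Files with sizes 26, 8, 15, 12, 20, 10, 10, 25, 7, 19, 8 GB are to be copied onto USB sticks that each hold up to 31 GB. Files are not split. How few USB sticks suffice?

6

Total = 26 + 25 + 20 + 19 + 15 + 12 + 10 + 10 + 8 + 8 + 7 = 160 GB.
Lower bound: ⌈160/31⌉ = 6 USB sticks.
A packing using 6 USB sticks:
  USB stick 1: 26 = 26
  USB stick 2: 25 = 25
  USB stick 3: 20 + 10 = 30
  USB stick 4: 19 + 12 = 31
  USB stick 5: 15 + 10 = 25
  USB stick 6: 8 + 8 + 7 = 23
This matches the lower bound, so 6 is optimal.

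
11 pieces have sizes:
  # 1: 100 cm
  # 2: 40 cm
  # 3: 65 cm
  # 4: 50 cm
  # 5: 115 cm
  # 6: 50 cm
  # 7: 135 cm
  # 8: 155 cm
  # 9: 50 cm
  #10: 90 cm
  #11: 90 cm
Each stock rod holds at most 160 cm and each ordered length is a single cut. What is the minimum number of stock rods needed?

7

Total = 155 + 135 + 115 + 100 + 90 + 90 + 65 + 50 + 50 + 50 + 40 = 940 cm.
Lower bound: ⌈940/160⌉ = 6 stock rods.
A packing using 7 stock rods:
  stock rod 1: 155 = 155
  stock rod 2: 135 = 135
  stock rod 3: 115 + 40 = 155
  stock rod 4: 100 + 50 = 150
  stock rod 5: 90 + 65 = 155
  stock rod 6: 90 + 50 = 140
  stock rod 7: 50 = 50
No arrangement into 6 stock rods stays within capacity, so 7 is optimal.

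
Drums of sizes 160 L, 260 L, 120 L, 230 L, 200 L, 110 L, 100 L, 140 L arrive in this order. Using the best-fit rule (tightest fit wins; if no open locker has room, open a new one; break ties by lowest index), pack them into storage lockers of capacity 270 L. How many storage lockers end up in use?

6

  160 → locker 1 (new)  [load 160/270]
  260 → locker 2 (new)  [load 260/270]
  120 → locker 3 (new)  [load 120/270]
  230 → locker 4 (new)  [load 230/270]
  200 → locker 5 (new)  [load 200/270]
  110 → locker 1  [load 270/270]
  100 → locker 3  [load 220/270]
  140 → locker 6 (new)  [load 140/270]
6 storage lockers opened.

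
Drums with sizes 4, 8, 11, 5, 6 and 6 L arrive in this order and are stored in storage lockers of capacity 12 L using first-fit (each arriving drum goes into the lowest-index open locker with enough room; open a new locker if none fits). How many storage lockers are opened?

  4 → locker 1 (new)  [load 4/12]
  8 → locker 1  [load 12/12]
  11 → locker 2 (new)  [load 11/12]
  5 → locker 3 (new)  [load 5/12]
  6 → locker 3  [load 11/12]
  6 → locker 4 (new)  [load 6/12]
4 storage lockers opened.

4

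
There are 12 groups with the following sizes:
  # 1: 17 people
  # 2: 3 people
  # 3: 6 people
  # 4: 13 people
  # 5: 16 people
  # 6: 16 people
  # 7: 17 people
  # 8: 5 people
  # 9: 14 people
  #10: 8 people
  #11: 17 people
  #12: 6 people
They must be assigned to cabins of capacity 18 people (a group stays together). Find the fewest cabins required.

9

Total = 17 + 17 + 17 + 16 + 16 + 14 + 13 + 8 + 6 + 6 + 5 + 3 = 138 people.
Lower bound: ⌈138/18⌉ = 8 cabins.
A packing using 9 cabins:
  cabin 1: 17 = 17
  cabin 2: 17 = 17
  cabin 3: 17 = 17
  cabin 4: 16 = 16
  cabin 5: 16 = 16
  cabin 6: 14 + 3 = 17
  cabin 7: 13 + 5 = 18
  cabin 8: 8 + 6 = 14
  cabin 9: 6 = 6
No arrangement into 8 cabins stays within capacity, so 9 is optimal.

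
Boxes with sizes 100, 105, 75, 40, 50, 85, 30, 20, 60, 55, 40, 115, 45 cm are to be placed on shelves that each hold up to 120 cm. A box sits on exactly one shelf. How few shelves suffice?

8

Total = 115 + 105 + 100 + 85 + 75 + 60 + 55 + 50 + 45 + 40 + 40 + 30 + 20 = 820 cm.
Lower bound: ⌈820/120⌉ = 7 shelves.
A packing using 8 shelves:
  shelf 1: 115 = 115
  shelf 2: 105 = 105
  shelf 3: 100 + 20 = 120
  shelf 4: 85 + 30 = 115
  shelf 5: 75 + 45 = 120
  shelf 6: 60 + 55 = 115
  shelf 7: 50 + 40 = 90
  shelf 8: 40 = 40
No arrangement into 7 shelves stays within capacity, so 8 is optimal.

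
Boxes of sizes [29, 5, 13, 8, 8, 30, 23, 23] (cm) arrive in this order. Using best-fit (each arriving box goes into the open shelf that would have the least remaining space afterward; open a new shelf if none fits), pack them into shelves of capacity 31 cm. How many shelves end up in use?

5

  29 → shelf 1 (new)  [load 29/31]
  5 → shelf 2 (new)  [load 5/31]
  13 → shelf 2  [load 18/31]
  8 → shelf 2  [load 26/31]
  8 → shelf 3 (new)  [load 8/31]
  30 → shelf 4 (new)  [load 30/31]
  23 → shelf 3  [load 31/31]
  23 → shelf 5 (new)  [load 23/31]
5 shelves opened.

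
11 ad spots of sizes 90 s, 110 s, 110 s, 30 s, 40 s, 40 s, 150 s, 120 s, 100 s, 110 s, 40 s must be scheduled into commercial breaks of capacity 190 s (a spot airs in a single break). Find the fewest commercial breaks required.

Total = 150 + 120 + 110 + 110 + 110 + 100 + 90 + 40 + 40 + 40 + 30 = 940 s.
Lower bound: ⌈940/190⌉ = 5 commercial breaks.
Also, 6 ad spots each exceed 95 s, and no two of those can share a break, so at least 6 commercial breaks are needed.
A packing using 6 commercial breaks:
  break 1: 150 + 40 = 190
  break 2: 120 + 40 + 30 = 190
  break 3: 110 + 40 = 150
  break 4: 110 = 110
  break 5: 110 = 110
  break 6: 100 + 90 = 190
This matches the lower bound, so 6 is optimal.

6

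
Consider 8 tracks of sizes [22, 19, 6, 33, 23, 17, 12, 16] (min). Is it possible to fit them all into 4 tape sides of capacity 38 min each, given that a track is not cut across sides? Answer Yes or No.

No

Total = 148 min; ⌈148/38⌉ = 4.
The bound of 4 does not rule out 4, but exhaustive search shows no assignment into 4 tape sides of capacity 38 min exists — the minimum is 5.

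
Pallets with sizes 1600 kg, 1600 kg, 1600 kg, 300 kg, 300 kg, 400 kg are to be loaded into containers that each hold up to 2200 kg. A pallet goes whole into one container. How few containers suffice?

3

Total = 1600 + 1600 + 1600 + 400 + 300 + 300 = 5800 kg.
Lower bound: ⌈5800/2200⌉ = 3 containers.
A packing using 3 containers:
  container 1: 1600 + 400 = 2000
  container 2: 1600 + 300 + 300 = 2200
  container 3: 1600 = 1600
This matches the lower bound, so 3 is optimal.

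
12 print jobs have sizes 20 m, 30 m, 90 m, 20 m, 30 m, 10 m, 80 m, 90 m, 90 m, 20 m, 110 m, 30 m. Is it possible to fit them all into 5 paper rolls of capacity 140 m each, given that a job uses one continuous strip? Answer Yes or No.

Yes

A valid assignment using 5 paper rolls:
  roll 1: 110 + 30 = 140
  roll 2: 90 + 30 + 20 = 140
  roll 3: 90 + 30 + 20 = 140
  roll 4: 90 + 20 + 10 = 120
  roll 5: 80 = 80
Every load is within 140 m, so 5 paper rolls suffice.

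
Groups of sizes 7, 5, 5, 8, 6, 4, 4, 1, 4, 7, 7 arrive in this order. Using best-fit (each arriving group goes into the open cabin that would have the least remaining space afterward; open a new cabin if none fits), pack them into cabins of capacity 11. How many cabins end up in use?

6

  7 → cabin 1 (new)  [load 7/11]
  5 → cabin 2 (new)  [load 5/11]
  5 → cabin 2  [load 10/11]
  8 → cabin 3 (new)  [load 8/11]
  6 → cabin 4 (new)  [load 6/11]
  4 → cabin 1  [load 11/11]
  4 → cabin 4  [load 10/11]
  1 → cabin 2  [load 11/11]
  4 → cabin 5 (new)  [load 4/11]
  7 → cabin 5  [load 11/11]
  7 → cabin 6 (new)  [load 7/11]
6 cabins opened.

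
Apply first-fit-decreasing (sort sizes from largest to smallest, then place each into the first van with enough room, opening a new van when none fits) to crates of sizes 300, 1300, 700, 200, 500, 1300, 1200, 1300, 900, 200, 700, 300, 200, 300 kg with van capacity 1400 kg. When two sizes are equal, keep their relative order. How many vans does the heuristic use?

7

Sorted descending: 1300, 1300, 1300, 1200, 900, 700, 700, 500, 300, 300, 300, 200, 200, 200.
  1300 → van 1 (new)  [load 1300/1400]
  1300 → van 2 (new)  [load 1300/1400]
  1300 → van 3 (new)  [load 1300/1400]
  1200 → van 4 (new)  [load 1200/1400]
  900 → van 5 (new)  [load 900/1400]
  700 → van 6 (new)  [load 700/1400]
  700 → van 6  [load 1400/1400]
  500 → van 5  [load 1400/1400]
  300 → van 7 (new)  [load 300/1400]
  300 → van 7  [load 600/1400]
  300 → van 7  [load 900/1400]
  200 → van 4  [load 1400/1400]
  200 → van 7  [load 1100/1400]
  200 → van 7  [load 1300/1400]
7 vans opened.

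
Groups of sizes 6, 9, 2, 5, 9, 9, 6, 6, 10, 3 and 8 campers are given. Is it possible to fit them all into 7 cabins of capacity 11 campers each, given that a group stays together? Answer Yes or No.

Total = 73 campers; ⌈73/11⌉ = 7.
8 groups each exceed half the capacity and cannot share a cabin, forcing at least 8 cabins.
At least 8 cabins are required, but only 7 are allowed.

No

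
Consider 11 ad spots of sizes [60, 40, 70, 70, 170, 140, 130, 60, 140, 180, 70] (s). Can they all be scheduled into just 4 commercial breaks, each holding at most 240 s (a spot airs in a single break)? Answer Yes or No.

Total = 1130 s; ⌈1130/240⌉ = 5.
At least 5 commercial breaks are required, but only 4 are allowed.

No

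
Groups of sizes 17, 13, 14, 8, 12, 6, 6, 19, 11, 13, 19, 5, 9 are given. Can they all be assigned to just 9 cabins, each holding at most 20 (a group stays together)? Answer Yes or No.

A valid assignment using 8 cabins:
  cabin 1: 19 = 19
  cabin 2: 19 = 19
  cabin 3: 17 = 17
  cabin 4: 14 + 6 = 20
  cabin 5: 13 + 6 = 19
  cabin 6: 13 + 5 = 18
  cabin 7: 12 + 8 = 20
  cabin 8: 11 + 9 = 20
That uses only 8 ≤ 9, so 9 cabins are enough.

Yes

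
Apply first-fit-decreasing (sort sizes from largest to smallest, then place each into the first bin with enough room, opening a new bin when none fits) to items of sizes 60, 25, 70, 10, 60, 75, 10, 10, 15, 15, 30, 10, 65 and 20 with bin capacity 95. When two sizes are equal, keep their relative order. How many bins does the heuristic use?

Sorted descending: 75, 70, 65, 60, 60, 30, 25, 20, 15, 15, 10, 10, 10, 10.
  75 → bin 1 (new)  [load 75/95]
  70 → bin 2 (new)  [load 70/95]
  65 → bin 3 (new)  [load 65/95]
  60 → bin 4 (new)  [load 60/95]
  60 → bin 5 (new)  [load 60/95]
  30 → bin 3  [load 95/95]
  25 → bin 2  [load 95/95]
  20 → bin 1  [load 95/95]
  15 → bin 4  [load 75/95]
  15 → bin 4  [load 90/95]
  10 → bin 5  [load 70/95]
  10 → bin 5  [load 80/95]
  10 → bin 5  [load 90/95]
  10 → bin 6 (new)  [load 10/95]
6 bins opened.

6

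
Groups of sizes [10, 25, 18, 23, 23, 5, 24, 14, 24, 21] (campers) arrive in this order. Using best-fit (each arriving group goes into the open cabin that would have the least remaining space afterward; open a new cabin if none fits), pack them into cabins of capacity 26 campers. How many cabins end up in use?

8

  10 → cabin 1 (new)  [load 10/26]
  25 → cabin 2 (new)  [load 25/26]
  18 → cabin 3 (new)  [load 18/26]
  23 → cabin 4 (new)  [load 23/26]
  23 → cabin 5 (new)  [load 23/26]
  5 → cabin 3  [load 23/26]
  24 → cabin 6 (new)  [load 24/26]
  14 → cabin 1  [load 24/26]
  24 → cabin 7 (new)  [load 24/26]
  21 → cabin 8 (new)  [load 21/26]
8 cabins opened.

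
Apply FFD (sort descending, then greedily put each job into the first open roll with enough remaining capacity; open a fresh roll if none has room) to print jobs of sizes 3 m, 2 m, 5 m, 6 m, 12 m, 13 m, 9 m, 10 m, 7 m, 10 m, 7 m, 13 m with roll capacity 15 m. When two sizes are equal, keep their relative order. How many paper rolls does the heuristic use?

Sorted descending: 13, 13, 12, 10, 10, 9, 7, 7, 6, 5, 3, 2.
  13 → roll 1 (new)  [load 13/15]
  13 → roll 2 (new)  [load 13/15]
  12 → roll 3 (new)  [load 12/15]
  10 → roll 4 (new)  [load 10/15]
  10 → roll 5 (new)  [load 10/15]
  9 → roll 6 (new)  [load 9/15]
  7 → roll 7 (new)  [load 7/15]
  7 → roll 7  [load 14/15]
  6 → roll 6  [load 15/15]
  5 → roll 4  [load 15/15]
  3 → roll 3  [load 15/15]
  2 → roll 1  [load 15/15]
7 paper rolls opened.

7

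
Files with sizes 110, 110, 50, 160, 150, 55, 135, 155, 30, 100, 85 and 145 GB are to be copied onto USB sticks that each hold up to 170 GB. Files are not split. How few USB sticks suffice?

9

Total = 160 + 155 + 150 + 145 + 135 + 110 + 110 + 100 + 85 + 55 + 50 + 30 = 1285 GB.
Lower bound: ⌈1285/170⌉ = 8 USB sticks.
A packing using 9 USB sticks:
  USB stick 1: 160 = 160
  USB stick 2: 155 = 155
  USB stick 3: 150 = 150
  USB stick 4: 145 = 145
  USB stick 5: 135 + 30 = 165
  USB stick 6: 110 + 55 = 165
  USB stick 7: 110 + 50 = 160
  USB stick 8: 100 = 100
  USB stick 9: 85 = 85
No arrangement into 8 USB sticks stays within capacity, so 9 is optimal.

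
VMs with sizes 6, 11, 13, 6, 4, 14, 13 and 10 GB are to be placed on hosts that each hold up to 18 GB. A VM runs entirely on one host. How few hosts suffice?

5

Total = 14 + 13 + 13 + 11 + 10 + 6 + 6 + 4 = 77 GB.
Lower bound: ⌈77/18⌉ = 5 hosts.
A packing using 5 hosts:
  host 1: 14 + 4 = 18
  host 2: 13 = 13
  host 3: 13 = 13
  host 4: 11 + 6 = 17
  host 5: 10 + 6 = 16
This matches the lower bound, so 5 is optimal.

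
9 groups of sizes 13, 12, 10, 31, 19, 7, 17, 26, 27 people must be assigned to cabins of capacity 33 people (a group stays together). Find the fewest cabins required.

Total = 31 + 27 + 26 + 19 + 17 + 13 + 12 + 10 + 7 = 162 people.
Lower bound: ⌈162/33⌉ = 5 cabins.
A packing using 6 cabins:
  cabin 1: 31 = 31
  cabin 2: 27 = 27
  cabin 3: 26 + 7 = 33
  cabin 4: 19 + 13 = 32
  cabin 5: 17 + 12 = 29
  cabin 6: 10 = 10
No arrangement into 5 cabins stays within capacity, so 6 is optimal.

6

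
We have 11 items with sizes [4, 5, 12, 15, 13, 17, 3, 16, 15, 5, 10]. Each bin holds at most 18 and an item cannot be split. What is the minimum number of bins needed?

Total = 17 + 16 + 15 + 15 + 13 + 12 + 10 + 5 + 5 + 4 + 3 = 115.
Lower bound: ⌈115/18⌉ = 7 bins.
A packing using 7 bins:
  bin 1: 17 = 17
  bin 2: 16 = 16
  bin 3: 15 + 3 = 18
  bin 4: 15 = 15
  bin 5: 13 + 5 = 18
  bin 6: 12 + 5 = 17
  bin 7: 10 + 4 = 14
This matches the lower bound, so 7 is optimal.

7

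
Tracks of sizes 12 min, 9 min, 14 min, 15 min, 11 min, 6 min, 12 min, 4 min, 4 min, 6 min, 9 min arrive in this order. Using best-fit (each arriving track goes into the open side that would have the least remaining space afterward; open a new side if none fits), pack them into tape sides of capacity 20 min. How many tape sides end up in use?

6

  12 → side 1 (new)  [load 12/20]
  9 → side 2 (new)  [load 9/20]
  14 → side 3 (new)  [load 14/20]
  15 → side 4 (new)  [load 15/20]
  11 → side 2  [load 20/20]
  6 → side 3  [load 20/20]
  12 → side 5 (new)  [load 12/20]
  4 → side 4  [load 19/20]
  4 → side 1  [load 16/20]
  6 → side 5  [load 18/20]
  9 → side 6 (new)  [load 9/20]
6 tape sides opened.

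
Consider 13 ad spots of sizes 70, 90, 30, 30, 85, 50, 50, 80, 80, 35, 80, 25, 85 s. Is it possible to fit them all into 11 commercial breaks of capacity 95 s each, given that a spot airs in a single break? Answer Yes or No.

A valid assignment using 10 commercial breaks:
  break 1: 90 = 90
  break 2: 85 = 85
  break 3: 85 = 85
  break 4: 80 = 80
  break 5: 80 = 80
  break 6: 80 = 80
  break 7: 70 + 25 = 95
  break 8: 50 + 35 = 85
  break 9: 50 + 30 = 80
  break 10: 30 = 30
That uses only 10 ≤ 11, so 11 commercial breaks are enough.

Yes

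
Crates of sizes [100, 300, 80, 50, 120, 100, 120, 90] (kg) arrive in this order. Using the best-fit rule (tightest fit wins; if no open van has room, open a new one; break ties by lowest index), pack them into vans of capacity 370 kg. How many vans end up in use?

3

  100 → van 1 (new)  [load 100/370]
  300 → van 2 (new)  [load 300/370]
  80 → van 1  [load 180/370]
  50 → van 2  [load 350/370]
  120 → van 1  [load 300/370]
  100 → van 3 (new)  [load 100/370]
  120 → van 3  [load 220/370]
  90 → van 3  [load 310/370]
3 vans opened.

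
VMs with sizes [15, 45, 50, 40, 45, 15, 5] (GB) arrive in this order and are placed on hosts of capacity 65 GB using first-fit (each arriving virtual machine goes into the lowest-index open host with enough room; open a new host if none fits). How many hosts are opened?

  15 → host 1 (new)  [load 15/65]
  45 → host 1  [load 60/65]
  50 → host 2 (new)  [load 50/65]
  40 → host 3 (new)  [load 40/65]
  45 → host 4 (new)  [load 45/65]
  15 → host 2  [load 65/65]
  5 → host 1  [load 65/65]
4 hosts opened.

4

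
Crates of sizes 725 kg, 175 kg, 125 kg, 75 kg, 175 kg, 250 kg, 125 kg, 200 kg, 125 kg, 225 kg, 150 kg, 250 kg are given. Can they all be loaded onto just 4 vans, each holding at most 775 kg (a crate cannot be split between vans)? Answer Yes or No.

Yes

A valid assignment using 4 vans:
  van 1: 725 = 725
  van 2: 250 + 250 + 225 = 725
  van 3: 200 + 175 + 175 + 150 + 75 = 775
  van 4: 125 + 125 + 125 = 375
Every load is within 775 kg, so 4 vans suffice.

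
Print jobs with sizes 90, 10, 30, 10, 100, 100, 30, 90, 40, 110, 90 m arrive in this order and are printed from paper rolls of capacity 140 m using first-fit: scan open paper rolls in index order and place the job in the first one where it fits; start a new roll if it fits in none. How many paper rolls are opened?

  90 → roll 1 (new)  [load 90/140]
  10 → roll 1  [load 100/140]
  30 → roll 1  [load 130/140]
  10 → roll 1  [load 140/140]
  100 → roll 2 (new)  [load 100/140]
  100 → roll 3 (new)  [load 100/140]
  30 → roll 2  [load 130/140]
  90 → roll 4 (new)  [load 90/140]
  40 → roll 3  [load 140/140]
  110 → roll 5 (new)  [load 110/140]
  90 → roll 6 (new)  [load 90/140]
6 paper rolls opened.

6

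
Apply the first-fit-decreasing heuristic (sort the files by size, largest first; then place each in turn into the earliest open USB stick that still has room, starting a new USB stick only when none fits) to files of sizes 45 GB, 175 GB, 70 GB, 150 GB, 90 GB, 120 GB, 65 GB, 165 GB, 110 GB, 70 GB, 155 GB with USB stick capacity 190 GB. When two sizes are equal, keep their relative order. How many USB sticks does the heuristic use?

8

Sorted descending: 175, 165, 155, 150, 120, 110, 90, 70, 70, 65, 45.
  175 → USB stick 1 (new)  [load 175/190]
  165 → USB stick 2 (new)  [load 165/190]
  155 → USB stick 3 (new)  [load 155/190]
  150 → USB stick 4 (new)  [load 150/190]
  120 → USB stick 5 (new)  [load 120/190]
  110 → USB stick 6 (new)  [load 110/190]
  90 → USB stick 7 (new)  [load 90/190]
  70 → USB stick 5  [load 190/190]
  70 → USB stick 6  [load 180/190]
  65 → USB stick 7  [load 155/190]
  45 → USB stick 8 (new)  [load 45/190]
8 USB sticks opened.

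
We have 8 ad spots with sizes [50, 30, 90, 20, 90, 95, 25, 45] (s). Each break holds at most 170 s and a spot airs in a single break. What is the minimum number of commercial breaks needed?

3

Total = 95 + 90 + 90 + 50 + 45 + 30 + 25 + 20 = 445 s.
Lower bound: ⌈445/170⌉ = 3 commercial breaks.
A packing using 3 commercial breaks:
  break 1: 95 + 50 + 25 = 170
  break 2: 90 + 45 + 30 = 165
  break 3: 90 + 20 = 110
This matches the lower bound, so 3 is optimal.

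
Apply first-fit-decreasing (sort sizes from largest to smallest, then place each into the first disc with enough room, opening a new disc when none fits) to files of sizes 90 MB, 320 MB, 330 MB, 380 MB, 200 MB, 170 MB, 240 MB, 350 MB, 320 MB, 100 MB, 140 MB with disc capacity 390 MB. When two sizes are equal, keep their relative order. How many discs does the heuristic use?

8

Sorted descending: 380, 350, 330, 320, 320, 240, 200, 170, 140, 100, 90.
  380 → disc 1 (new)  [load 380/390]
  350 → disc 2 (new)  [load 350/390]
  330 → disc 3 (new)  [load 330/390]
  320 → disc 4 (new)  [load 320/390]
  320 → disc 5 (new)  [load 320/390]
  240 → disc 6 (new)  [load 240/390]
  200 → disc 7 (new)  [load 200/390]
  170 → disc 7  [load 370/390]
  140 → disc 6  [load 380/390]
  100 → disc 8 (new)  [load 100/390]
  90 → disc 8  [load 190/390]
8 discs opened.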